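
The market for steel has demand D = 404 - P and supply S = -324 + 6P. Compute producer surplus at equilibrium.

Producer surplus = 7500

Equilibrium: 404 - P = -324 + 6P gives P* = 104, Q* = 300.
Supply starts at P = 54 (where S = 0).
PS = ½(104 − 54)(300) = 7500.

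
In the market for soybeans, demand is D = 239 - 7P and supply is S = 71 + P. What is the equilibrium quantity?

Set D = S: 239 - 7P = 71 + P.
168 = 8P, so P* = 21.
Q* = 239 − 7(21) = 92.

Q* = 92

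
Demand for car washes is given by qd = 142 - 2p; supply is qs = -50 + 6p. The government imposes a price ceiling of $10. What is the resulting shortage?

Equilibrium price would be p* = 24, so the ceiling at 10 binds.
At p = 10: qd = 142 − 2(10) = 122, qs = -50 + 6(10) = 10.
Shortage = 122 − 10 = 112.

Shortage = 112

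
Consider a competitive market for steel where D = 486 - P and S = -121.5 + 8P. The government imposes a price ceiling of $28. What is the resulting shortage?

Equilibrium price would be P* = 67.5, so the ceiling at 28 binds.
At P = 28: D = 486 − 1(28) = 458, S = -121.5 + 8(28) = 102.5.
Shortage = 458 − 102.5 = 355.5.

Shortage = 355.5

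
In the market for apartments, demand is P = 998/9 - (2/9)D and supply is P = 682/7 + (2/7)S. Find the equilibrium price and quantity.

Set the two price expressions equal: 998/9 - (2/9)Q = 682/7 + (2/7)Q.
848/63 = (32/63)Q, so Q* = 26.5.
P* = 998/9 − (2/9)(26.5) = 105.

P* = 105, Q* = 26.5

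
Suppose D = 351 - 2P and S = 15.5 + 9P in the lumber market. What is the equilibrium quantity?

Q* = 290

Set D = S: 351 - 2P = 15.5 + 9P.
335.5 = 11P, so P* = 30.5.
Q* = 351 − 2(30.5) = 290.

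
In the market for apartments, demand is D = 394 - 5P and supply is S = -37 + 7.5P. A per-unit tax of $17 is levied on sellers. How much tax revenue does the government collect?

Pre-tax equilibrium: P* = 34.48, Q* = 221.6.
Tax on sellers shifts supply to S = -37 + 7.5(P − 17) = -164.5 + 7.5P.
394 - 5P = -164.5 + 7.5P gives buyer price Pb = 44.68; sellers receive Ps = 44.68 − 17 = 27.68.
New quantity: Q = 394 − 5(44.68) = 170.6.
Revenue = 17 × 170.6 = 2900.2.

Tax revenue = 2900.2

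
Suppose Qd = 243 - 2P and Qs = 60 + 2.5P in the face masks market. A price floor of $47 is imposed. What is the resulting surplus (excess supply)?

Equilibrium price would be P* = 122/3, so the floor at 47 binds.
At P = 47: Qd = 149, Qs = 177.5.
Surplus = 177.5 − 149 = 28.5.

Surplus = 28.5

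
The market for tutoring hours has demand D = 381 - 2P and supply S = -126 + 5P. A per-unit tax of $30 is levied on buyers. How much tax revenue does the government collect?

Tax revenue = 40590/7

Pre-tax equilibrium: P* = 507/7, Q* = 1653/7.
Tax on buyers shifts demand to D = 381 − 2(P + 30) = 321 - 2P.
321 - 2P = -126 + 5P gives seller price Ps = 447/7; buyers pay Pb = 447/7 + 30 = 657/7.
New quantity: Q = 381 − 2(657/7) = 1353/7.
Revenue = 30 × 1353/7 = 40590/7.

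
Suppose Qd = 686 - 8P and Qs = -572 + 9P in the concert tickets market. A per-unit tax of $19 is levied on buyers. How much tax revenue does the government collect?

Pre-tax equilibrium: P* = 74, Q* = 94.
Tax on buyers shifts demand to Qd = 686 − 8(P + 19) = 534 - 8P.
534 - 8P = -572 + 9P gives seller price Ps = 1106/17; buyers pay Pb = 1106/17 + 19 = 1429/17.
New quantity: Q = 686 − 8(1429/17) = 230/17.
Revenue = 19 × 230/17 = 4370/17.

Tax revenue = 4370/17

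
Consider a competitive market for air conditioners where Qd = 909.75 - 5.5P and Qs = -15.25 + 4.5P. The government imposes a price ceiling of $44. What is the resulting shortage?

Equilibrium price would be P* = 92.5, so the ceiling at 44 binds.
At P = 44: Qd = 909.75 − 5.5(44) = 667.75, Qs = -15.25 + 4.5(44) = 182.75.
Shortage = 667.75 − 182.75 = 485.

Shortage = 485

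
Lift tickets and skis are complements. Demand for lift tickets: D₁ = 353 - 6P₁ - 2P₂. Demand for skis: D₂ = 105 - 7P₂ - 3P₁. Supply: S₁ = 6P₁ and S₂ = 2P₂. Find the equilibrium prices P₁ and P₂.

Market 1: 353 - 6P₁ - 2P₂ = 6P₁ → 12P₁ + 2P₂ = 353.
Market 2: 9P₂ + 3P₁ = 105.
Eliminating P₂: 9×(1) − 2×(2) gives 102P₁ = 2967, so P₁ = 989/34.
Back-substitute into (2): P₂ = (105 − 3×989/34) / 9 = 67/34.

P₁ = 989/34, P₂ = 67/34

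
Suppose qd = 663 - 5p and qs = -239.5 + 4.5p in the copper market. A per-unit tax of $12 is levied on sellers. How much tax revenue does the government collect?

Pre-tax equilibrium: p* = 95, q* = 188.
Tax on sellers shifts supply to qs = -239.5 + 4.5(p − 12) = -293.5 + 4.5p.
663 - 5p = -293.5 + 4.5p gives buyer price pb = 1913/19; sellers receive ps = 1913/19 − 12 = 1685/19.
New quantity: q = 663 − 5(1913/19) = 3032/19.
Revenue = 12 × 3032/19 = 36384/19.

Tax revenue = 36384/19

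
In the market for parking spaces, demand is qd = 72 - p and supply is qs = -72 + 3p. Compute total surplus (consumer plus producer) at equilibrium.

Total surplus = 864

Equilibrium: 72 - p = -72 + 3p gives p* = 36, q* = 36.
Demand choke price: p = 72; supply starts at p = 24.
CS = ½(72 − 36)(36) = 648; PS = ½(36 − 24)(36) = 216.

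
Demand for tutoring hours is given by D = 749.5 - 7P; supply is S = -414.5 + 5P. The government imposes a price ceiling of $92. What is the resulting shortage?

Equilibrium price would be P* = 97, so the ceiling at 92 binds.
At P = 92: D = 749.5 − 7(92) = 105.5, S = -414.5 + 5(92) = 45.5.
Shortage = 105.5 − 45.5 = 60.

Shortage = 60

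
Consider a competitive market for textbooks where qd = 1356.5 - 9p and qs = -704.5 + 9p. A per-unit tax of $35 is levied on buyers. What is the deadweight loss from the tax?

Pre-tax equilibrium: p* = 114.5, q* = 326.
Tax on buyers shifts demand to qd = 1356.5 − 9(p + 35) = 1041.5 - 9p.
1041.5 - 9p = -704.5 + 9p gives seller price ps = 97; buyers pay pb = 97 + 35 = 132.
New quantity: q = 1356.5 − 9(132) = 168.5.
DWL = ½ × 35 × (326 − 168.5) = 2756.25.

Deadweight loss = 2756.25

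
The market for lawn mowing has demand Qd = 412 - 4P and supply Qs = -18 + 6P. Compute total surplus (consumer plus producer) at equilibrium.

Total surplus = 12000

Equilibrium: 412 - 4P = -18 + 6P gives P* = 43, Q* = 240.
Demand choke price: P = 103; supply starts at P = 3.
CS = ½(103 − 43)(240) = 7200; PS = ½(43 − 3)(240) = 4800.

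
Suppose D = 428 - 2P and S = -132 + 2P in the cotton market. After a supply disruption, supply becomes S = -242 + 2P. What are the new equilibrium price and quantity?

Original equilibrium: P* = 140, Q* = 148.
New equilibrium: 428 - 2P = -242 + 2P, so 670 = 4P and P' = 167.5; Q' = 428 − 2(167.5) = 93.

P' = 167.5, Q' = 93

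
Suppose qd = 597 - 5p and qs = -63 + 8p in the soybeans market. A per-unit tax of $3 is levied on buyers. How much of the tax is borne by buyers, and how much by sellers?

Buyers bear 24/13, sellers bear 15/13

Pre-tax equilibrium: p* = 660/13, q* = 4461/13.
Tax on buyers shifts demand to qd = 597 − 5(p + 3) = 582 - 5p.
582 - 5p = -63 + 8p gives seller price ps = 645/13; buyers pay pb = 645/13 + 3 = 684/13.
New quantity: q = 597 − 5(684/13) = 4341/13.
Buyer burden = 684/13 − 660/13 = 24/13; seller burden = 660/13 − 645/13 = 15/13.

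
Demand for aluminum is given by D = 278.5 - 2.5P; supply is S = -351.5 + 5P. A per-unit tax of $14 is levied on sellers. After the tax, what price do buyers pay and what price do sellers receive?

Buyers pay 280/3, sellers receive 238/3

Pre-tax equilibrium: P* = 84, Q* = 68.5.
Tax on sellers shifts supply to S = -351.5 + 5(P − 14) = -421.5 + 5P.
278.5 - 2.5P = -421.5 + 5P gives buyer price Pb = 280/3; sellers receive Ps = 280/3 − 14 = 238/3.
New quantity: Q = 278.5 − 2.5(280/3) = 271/6.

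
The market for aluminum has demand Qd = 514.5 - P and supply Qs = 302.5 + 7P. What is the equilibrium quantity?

Set Qd = Qs: 514.5 - P = 302.5 + 7P.
212 = 8P, so P* = 26.5.
Q* = 514.5 − 1(26.5) = 488.

Q* = 488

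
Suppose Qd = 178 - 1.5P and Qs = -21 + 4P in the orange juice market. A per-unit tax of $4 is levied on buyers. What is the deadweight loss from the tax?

Deadweight loss = 96/11

Pre-tax equilibrium: P* = 398/11, Q* = 1361/11.
Tax on buyers shifts demand to Qd = 178 − 1.5(P + 4) = 172 - 1.5P.
172 - 1.5P = -21 + 4P gives seller price Ps = 386/11; buyers pay Pb = 386/11 + 4 = 430/11.
New quantity: Q = 178 − 1.5(430/11) = 1313/11.
DWL = ½ × 4 × (1361/11 − 1313/11) = 96/11.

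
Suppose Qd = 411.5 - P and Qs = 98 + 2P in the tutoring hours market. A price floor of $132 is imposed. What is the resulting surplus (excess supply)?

Equilibrium price would be P* = 104.5, so the floor at 132 binds.
At P = 132: Qd = 279.5, Qs = 362.
Surplus = 362 − 279.5 = 82.5.

Surplus = 82.5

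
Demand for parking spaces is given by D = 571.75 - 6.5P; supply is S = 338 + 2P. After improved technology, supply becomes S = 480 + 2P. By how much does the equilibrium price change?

Original equilibrium: P* = 27.5, Q* = 393.
New equilibrium: 571.75 - 6.5P = 480 + 2P, so 91.75 = 8.5P and P' = 367/34; Q' = 571.75 − 6.5(367/34) = 8527/17.
Change in price: 367/34 − 27.5 = -284/17.

ΔP = -284/17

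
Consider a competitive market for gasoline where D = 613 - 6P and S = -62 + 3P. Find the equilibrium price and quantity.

Set D = S: 613 - 6P = -62 + 3P.
675 = 9P, so P* = 75.
Q* = 613 − 6(75) = 163.

P* = 75, Q* = 163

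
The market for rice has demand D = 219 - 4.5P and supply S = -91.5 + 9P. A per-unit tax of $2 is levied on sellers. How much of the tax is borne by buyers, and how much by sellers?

Buyers bear 4/3, sellers bear 2/3

Pre-tax equilibrium: P* = 23, Q* = 115.5.
Tax on sellers shifts supply to S = -91.5 + 9(P − 2) = -109.5 + 9P.
219 - 4.5P = -109.5 + 9P gives buyer price Pb = 73/3; sellers receive Ps = 73/3 − 2 = 67/3.
New quantity: Q = 219 − 4.5(73/3) = 109.5.
Buyer burden = 73/3 − 23 = 4/3; seller burden = 23 − 67/3 = 2/3.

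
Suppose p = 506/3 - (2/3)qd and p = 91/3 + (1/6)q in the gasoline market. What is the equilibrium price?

p* = 58

Set the two price expressions equal: 506/3 - (2/3)q = 91/3 + (1/6)q.
415/3 = (5/6)q, so q* = 166.
p* = 506/3 − (2/3)(166) = 58.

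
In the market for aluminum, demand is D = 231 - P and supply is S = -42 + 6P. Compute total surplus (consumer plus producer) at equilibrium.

Equilibrium: 231 - P = -42 + 6P gives P* = 39, Q* = 192.
Demand choke price: P = 231; supply starts at P = 7.
CS = ½(231 − 39)(192) = 18432; PS = ½(39 − 7)(192) = 3072.

Total surplus = 21504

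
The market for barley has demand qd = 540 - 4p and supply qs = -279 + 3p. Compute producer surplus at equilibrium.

Equilibrium: 540 - 4p = -279 + 3p gives p* = 117, q* = 72.
Supply starts at p = 93 (where qs = 0).
PS = ½(117 − 93)(72) = 864.

Producer surplus = 864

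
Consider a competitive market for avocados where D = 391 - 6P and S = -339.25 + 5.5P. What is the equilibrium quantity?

Q* = 10

Set D = S: 391 - 6P = -339.25 + 5.5P.
730.25 = 11.5P, so P* = 63.5.
Q* = 391 − 6(63.5) = 10.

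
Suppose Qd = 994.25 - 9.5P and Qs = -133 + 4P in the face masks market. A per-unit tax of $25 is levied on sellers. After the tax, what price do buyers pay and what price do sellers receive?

Pre-tax equilibrium: P* = 83.5, Q* = 201.
Tax on sellers shifts supply to Qs = -133 + 4(P − 25) = -233 + 4P.
994.25 - 9.5P = -233 + 4P gives buyer price Pb = 4909/54; sellers receive Ps = 4909/54 − 25 = 3559/54.
New quantity: Q = 994.25 − 9.5(4909/54) = 3527/27.

Buyers pay 4909/54, sellers receive 3559/54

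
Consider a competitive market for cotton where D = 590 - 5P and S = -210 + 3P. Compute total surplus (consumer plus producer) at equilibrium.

Total surplus = 2160

Equilibrium: 590 - 5P = -210 + 3P gives P* = 100, Q* = 90.
Demand choke price: P = 118; supply starts at P = 70.
CS = ½(118 − 100)(90) = 810; PS = ½(100 − 70)(90) = 1350.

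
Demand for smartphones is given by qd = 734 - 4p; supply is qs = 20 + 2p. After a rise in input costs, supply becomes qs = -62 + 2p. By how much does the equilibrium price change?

Original equilibrium: p* = 119, q* = 258.
New equilibrium: 734 - 4p = -62 + 2p, so 796 = 6p and p' = 398/3; q' = 734 − 4(398/3) = 610/3.
Change in price: 398/3 − 119 = 41/3.

Δp = 41/3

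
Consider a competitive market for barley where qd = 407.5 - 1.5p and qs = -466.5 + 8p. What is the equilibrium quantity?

q* = 269.5

Set qd = qs: 407.5 - 1.5p = -466.5 + 8p.
874 = 9.5p, so p* = 92.
q* = 407.5 − 1.5(92) = 269.5.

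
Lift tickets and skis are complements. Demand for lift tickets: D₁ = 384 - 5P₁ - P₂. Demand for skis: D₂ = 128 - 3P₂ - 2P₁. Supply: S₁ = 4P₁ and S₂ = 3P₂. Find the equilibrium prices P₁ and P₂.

Market 1: 384 - 5P₁ - P₂ = 4P₁ → 9P₁ + P₂ = 384.
Market 2: 6P₂ + 2P₁ = 128.
Eliminating P₂: 6×(1) − 1×(2) gives 52P₁ = 2176, so P₁ = 544/13.
Back-substitute into (2): P₂ = (128 − 2×544/13) / 6 = 96/13.

P₁ = 544/13, P₂ = 96/13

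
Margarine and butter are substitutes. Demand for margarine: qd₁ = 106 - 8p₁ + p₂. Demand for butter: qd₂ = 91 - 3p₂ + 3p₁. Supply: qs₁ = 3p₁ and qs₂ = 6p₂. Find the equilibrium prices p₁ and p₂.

p₁ = 1045/96, p₂ = 1319/96

Market 1: 106 - 8p₁ + p₂ = 3p₁ → 11p₁ - p₂ = 106.
Market 2: 9p₂ - 3p₁ = 91.
Eliminating p₂: 9×(1) + 1×(2) gives 96p₁ = 1045, so p₁ = 1045/96.
Back-substitute into (2): p₂ = (91 + 3×1045/96) / 9 = 1319/96.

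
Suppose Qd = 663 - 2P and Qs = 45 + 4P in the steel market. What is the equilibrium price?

Set Qd = Qs: 663 - 2P = 45 + 4P.
618 = 6P, so P* = 103.
Q* = 663 − 2(103) = 457.

P* = 103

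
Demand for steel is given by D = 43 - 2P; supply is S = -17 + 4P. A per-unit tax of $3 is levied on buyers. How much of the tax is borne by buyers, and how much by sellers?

Pre-tax equilibrium: P* = 10, Q* = 23.
Tax on buyers shifts demand to D = 43 − 2(P + 3) = 37 - 2P.
37 - 2P = -17 + 4P gives seller price Ps = 9; buyers pay Pb = 9 + 3 = 12.
New quantity: Q = 43 − 2(12) = 19.
Buyer burden = 12 − 10 = 2; seller burden = 10 − 9 = 1.

Buyers bear $2, sellers bear $1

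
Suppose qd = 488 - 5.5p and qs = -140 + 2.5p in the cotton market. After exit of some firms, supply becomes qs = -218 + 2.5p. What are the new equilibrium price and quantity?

Original equilibrium: p* = 78.5, q* = 56.25.
New equilibrium: 488 - 5.5p = -218 + 2.5p, so 706 = 8p and p' = 88.25; q' = 488 − 5.5(88.25) = 2.625.

p' = 88.25, q' = 2.625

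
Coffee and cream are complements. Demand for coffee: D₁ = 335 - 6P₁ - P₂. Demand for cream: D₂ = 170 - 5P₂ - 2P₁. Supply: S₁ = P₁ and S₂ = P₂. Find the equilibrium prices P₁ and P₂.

P₁ = 46, P₂ = 13

Market 1: 335 - 6P₁ - P₂ = P₁ → 7P₁ + P₂ = 335.
Market 2: 6P₂ + 2P₁ = 170.
Eliminating P₂: 6×(1) − 1×(2) gives 40P₁ = 1840, so P₁ = 46.
Back-substitute into (2): P₂ = (170 − 2×46) / 6 = 13.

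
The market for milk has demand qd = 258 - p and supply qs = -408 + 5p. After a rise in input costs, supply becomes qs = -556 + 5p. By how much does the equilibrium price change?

Original equilibrium: p* = 111, q* = 147.
New equilibrium: 258 - p = -556 + 5p, so 814 = 6p and p' = 407/3; q' = 258 − 1(407/3) = 367/3.
Change in price: 407/3 − 111 = 74/3.

Δp = 74/3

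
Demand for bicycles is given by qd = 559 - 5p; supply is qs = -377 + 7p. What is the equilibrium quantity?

q* = 169

Set qd = qs: 559 - 5p = -377 + 7p.
936 = 12p, so p* = 78.
q* = 559 − 5(78) = 169.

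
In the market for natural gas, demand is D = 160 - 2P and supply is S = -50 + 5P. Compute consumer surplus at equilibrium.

Consumer surplus = 2500

Equilibrium: 160 - 2P = -50 + 5P gives P* = 30, Q* = 100.
Demand choke price (D = 0): P = 80.
CS = ½(80 − 30)(100) = 2500.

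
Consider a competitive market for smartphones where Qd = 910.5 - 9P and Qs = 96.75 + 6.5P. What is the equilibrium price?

Set Qd = Qs: 910.5 - 9P = 96.75 + 6.5P.
813.75 = 15.5P, so P* = 52.5.
Q* = 910.5 − 9(52.5) = 438.

P* = 52.5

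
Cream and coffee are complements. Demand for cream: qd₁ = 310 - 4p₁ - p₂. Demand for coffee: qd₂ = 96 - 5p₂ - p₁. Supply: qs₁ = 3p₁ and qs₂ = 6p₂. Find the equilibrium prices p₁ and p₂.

Market 1: 310 - 4p₁ - p₂ = 3p₁ → 7p₁ + p₂ = 310.
Market 2: 11p₂ + p₁ = 96.
Eliminating p₂: 11×(1) − 1×(2) gives 76p₁ = 3314, so p₁ = 1657/38.
Back-substitute into (2): p₂ = (96 − 1×1657/38) / 11 = 181/38.

p₁ = 1657/38, p₂ = 181/38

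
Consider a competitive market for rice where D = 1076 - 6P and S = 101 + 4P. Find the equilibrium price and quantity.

Set D = S: 1076 - 6P = 101 + 4P.
975 = 10P, so P* = 97.5.
Q* = 1076 − 6(97.5) = 491.

P* = 97.5, Q* = 491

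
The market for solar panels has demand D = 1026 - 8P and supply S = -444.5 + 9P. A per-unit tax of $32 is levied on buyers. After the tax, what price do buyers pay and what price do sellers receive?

Buyers pay 3517/34, sellers receive 2429/34

Pre-tax equilibrium: P* = 86.5, Q* = 334.
Tax on buyers shifts demand to D = 1026 − 8(P + 32) = 770 - 8P.
770 - 8P = -444.5 + 9P gives seller price Ps = 2429/34; buyers pay Pb = 2429/34 + 32 = 3517/34.
New quantity: Q = 1026 − 8(3517/34) = 3374/17.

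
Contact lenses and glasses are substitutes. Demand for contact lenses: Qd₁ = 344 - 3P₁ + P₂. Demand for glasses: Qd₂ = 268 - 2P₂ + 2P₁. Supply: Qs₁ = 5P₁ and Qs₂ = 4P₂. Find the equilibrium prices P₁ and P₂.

Market 1: 344 - 3P₁ + P₂ = 5P₁ → 8P₁ - P₂ = 344.
Market 2: 6P₂ - 2P₁ = 268.
Eliminating P₂: 6×(1) + 1×(2) gives 46P₁ = 2332, so P₁ = 1166/23.
Back-substitute into (2): P₂ = (268 + 2×1166/23) / 6 = 1416/23.

P₁ = 1166/23, P₂ = 1416/23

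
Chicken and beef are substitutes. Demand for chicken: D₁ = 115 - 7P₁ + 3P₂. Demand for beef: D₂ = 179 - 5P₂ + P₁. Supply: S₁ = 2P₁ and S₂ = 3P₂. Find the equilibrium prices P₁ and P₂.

Market 1: 115 - 7P₁ + 3P₂ = 2P₁ → 9P₁ - 3P₂ = 115.
Market 2: 8P₂ - P₁ = 179.
Eliminating P₂: 8×(1) + 3×(2) gives 69P₁ = 1457, so P₁ = 1457/69.
Back-substitute into (2): P₂ = (179 + 1×1457/69) / 8 = 1726/69.

P₁ = 1457/69, P₂ = 1726/69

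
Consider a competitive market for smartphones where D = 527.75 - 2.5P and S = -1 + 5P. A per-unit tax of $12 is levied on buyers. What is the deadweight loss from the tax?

Deadweight loss = 120

Pre-tax equilibrium: P* = 70.5, Q* = 351.5.
Tax on buyers shifts demand to D = 527.75 − 2.5(P + 12) = 497.75 - 2.5P.
497.75 - 2.5P = -1 + 5P gives seller price Ps = 66.5; buyers pay Pb = 66.5 + 12 = 78.5.
New quantity: Q = 527.75 − 2.5(78.5) = 331.5.
DWL = ½ × 12 × (351.5 − 331.5) = 120.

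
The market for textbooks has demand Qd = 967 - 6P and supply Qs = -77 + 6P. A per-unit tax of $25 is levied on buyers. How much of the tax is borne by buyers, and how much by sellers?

Pre-tax equilibrium: P* = 87, Q* = 445.
Tax on buyers shifts demand to Qd = 967 − 6(P + 25) = 817 - 6P.
817 - 6P = -77 + 6P gives seller price Ps = 74.5; buyers pay Pb = 74.5 + 25 = 99.5.
New quantity: Q = 967 − 6(99.5) = 370.
Buyer burden = 99.5 − 87 = 12.5; seller burden = 87 − 74.5 = 12.5.

Buyers bear $12.5, sellers bear $12.5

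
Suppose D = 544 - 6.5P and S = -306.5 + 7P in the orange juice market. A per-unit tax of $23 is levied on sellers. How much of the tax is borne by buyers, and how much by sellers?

Buyers bear 322/27, sellers bear 299/27

Pre-tax equilibrium: P* = 63, Q* = 134.5.
Tax on sellers shifts supply to S = -306.5 + 7(P − 23) = -467.5 + 7P.
544 - 6.5P = -467.5 + 7P gives buyer price Pb = 2023/27; sellers receive Ps = 2023/27 − 23 = 1402/27.
New quantity: Q = 544 − 6.5(2023/27) = 3077/54.
Buyer burden = 2023/27 − 63 = 322/27; seller burden = 63 − 1402/27 = 299/27.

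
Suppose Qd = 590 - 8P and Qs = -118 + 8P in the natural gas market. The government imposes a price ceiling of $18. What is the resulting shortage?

Shortage = 420

Equilibrium price would be P* = 44.25, so the ceiling at 18 binds.
At P = 18: Qd = 590 − 8(18) = 446, Qs = -118 + 8(18) = 26.
Shortage = 446 − 26 = 420.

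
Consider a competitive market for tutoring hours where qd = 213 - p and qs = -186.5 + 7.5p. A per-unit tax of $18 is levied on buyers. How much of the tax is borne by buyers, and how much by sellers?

Buyers bear 270/17, sellers bear 36/17

Pre-tax equilibrium: p* = 47, q* = 166.
Tax on buyers shifts demand to qd = 213 − 1(p + 18) = 195 - p.
195 - p = -186.5 + 7.5p gives seller price ps = 763/17; buyers pay pb = 763/17 + 18 = 1069/17.
New quantity: q = 213 − 1(1069/17) = 2552/17.
Buyer burden = 1069/17 − 47 = 270/17; seller burden = 47 − 763/17 = 36/17.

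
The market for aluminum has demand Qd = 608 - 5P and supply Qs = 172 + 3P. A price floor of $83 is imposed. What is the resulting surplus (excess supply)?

Surplus = 228

Equilibrium price would be P* = 54.5, so the floor at 83 binds.
At P = 83: Qd = 193, Qs = 421.
Surplus = 421 − 193 = 228.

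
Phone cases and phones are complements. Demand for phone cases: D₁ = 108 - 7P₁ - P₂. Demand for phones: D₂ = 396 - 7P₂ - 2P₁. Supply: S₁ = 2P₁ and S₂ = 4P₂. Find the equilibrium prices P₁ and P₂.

Market 1: 108 - 7P₁ - P₂ = 2P₁ → 9P₁ + P₂ = 108.
Market 2: 11P₂ + 2P₁ = 396.
Eliminating P₂: 11×(1) − 1×(2) gives 97P₁ = 792, so P₁ = 792/97.
Back-substitute into (2): P₂ = (396 − 2×792/97) / 11 = 3348/97.

P₁ = 792/97, P₂ = 3348/97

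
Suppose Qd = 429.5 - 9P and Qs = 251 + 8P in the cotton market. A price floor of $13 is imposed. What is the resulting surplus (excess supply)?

Surplus = 42.5

Equilibrium price would be P* = 10.5, so the floor at 13 binds.
At P = 13: Qd = 312.5, Qs = 355.
Surplus = 355 − 312.5 = 42.5.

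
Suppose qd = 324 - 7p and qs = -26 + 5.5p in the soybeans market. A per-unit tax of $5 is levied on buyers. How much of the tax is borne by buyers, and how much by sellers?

Pre-tax equilibrium: p* = 28, q* = 128.
Tax on buyers shifts demand to qd = 324 − 7(p + 5) = 289 - 7p.
289 - 7p = -26 + 5.5p gives seller price ps = 25.2; buyers pay pb = 25.2 + 5 = 30.2.
New quantity: q = 324 − 7(30.2) = 112.6.
Buyer burden = 30.2 − 28 = 2.2; seller burden = 28 − 25.2 = 2.8.

Buyers bear $2.2, sellers bear $2.8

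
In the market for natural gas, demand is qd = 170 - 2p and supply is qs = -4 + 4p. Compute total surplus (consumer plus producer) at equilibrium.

Equilibrium: 170 - 2p = -4 + 4p gives p* = 29, q* = 112.
Demand choke price: p = 85; supply starts at p = 1.
CS = ½(85 − 29)(112) = 3136; PS = ½(29 − 1)(112) = 1568.

Total surplus = 4704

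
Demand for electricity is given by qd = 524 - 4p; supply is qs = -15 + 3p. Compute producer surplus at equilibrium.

Producer surplus = 7776

Equilibrium: 524 - 4p = -15 + 3p gives p* = 77, q* = 216.
Supply starts at p = 5 (where qs = 0).
PS = ½(77 − 5)(216) = 7776.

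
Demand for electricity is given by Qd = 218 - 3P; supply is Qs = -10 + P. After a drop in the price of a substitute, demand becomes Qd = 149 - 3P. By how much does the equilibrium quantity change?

Original equilibrium: P* = 57, Q* = 47.
New equilibrium: 149 - 3P = -10 + P, so 159 = 4P and P' = 39.75; Q' = 149 − 3(39.75) = 29.75.
Change in quantity: 29.75 − 47 = -17.25.

ΔQ = -17.25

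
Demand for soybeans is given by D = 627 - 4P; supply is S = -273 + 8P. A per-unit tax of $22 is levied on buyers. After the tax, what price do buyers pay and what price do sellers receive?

Pre-tax equilibrium: P* = 75, Q* = 327.
Tax on buyers shifts demand to D = 627 − 4(P + 22) = 539 - 4P.
539 - 4P = -273 + 8P gives seller price Ps = 203/3; buyers pay Pb = 203/3 + 22 = 269/3.
New quantity: Q = 627 − 4(269/3) = 805/3.

Buyers pay 269/3, sellers receive 203/3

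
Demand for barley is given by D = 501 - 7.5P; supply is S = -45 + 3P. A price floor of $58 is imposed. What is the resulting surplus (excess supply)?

Equilibrium price would be P* = 52, so the floor at 58 binds.
At P = 58: D = 66, S = 129.
Surplus = 129 − 66 = 63.

Surplus = 63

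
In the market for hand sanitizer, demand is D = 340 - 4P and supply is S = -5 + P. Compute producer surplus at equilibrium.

Equilibrium: 340 - 4P = -5 + P gives P* = 69, Q* = 64.
Supply starts at P = 5 (where S = 0).
PS = ½(69 − 5)(64) = 2048.

Producer surplus = 2048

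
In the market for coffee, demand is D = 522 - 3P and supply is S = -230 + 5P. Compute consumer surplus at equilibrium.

Consumer surplus = 9600

Equilibrium: 522 - 3P = -230 + 5P gives P* = 94, Q* = 240.
Demand choke price (D = 0): P = 174.
CS = ½(174 − 94)(240) = 9600.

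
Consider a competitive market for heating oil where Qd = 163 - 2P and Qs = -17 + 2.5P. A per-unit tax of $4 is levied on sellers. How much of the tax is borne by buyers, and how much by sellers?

Pre-tax equilibrium: P* = 40, Q* = 83.
Tax on sellers shifts supply to Qs = -17 + 2.5(P − 4) = -27 + 2.5P.
163 - 2P = -27 + 2.5P gives buyer price Pb = 380/9; sellers receive Ps = 380/9 − 4 = 344/9.
New quantity: Q = 163 − 2(380/9) = 707/9.
Buyer burden = 380/9 − 40 = 20/9; seller burden = 40 − 344/9 = 16/9.

Buyers bear 20/9, sellers bear 16/9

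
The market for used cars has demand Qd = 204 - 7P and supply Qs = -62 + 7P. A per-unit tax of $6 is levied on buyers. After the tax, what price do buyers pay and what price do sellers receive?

Buyers pay $22, sellers receive $16

Pre-tax equilibrium: P* = 19, Q* = 71.
Tax on buyers shifts demand to Qd = 204 − 7(P + 6) = 162 - 7P.
162 - 7P = -62 + 7P gives seller price Ps = 16; buyers pay Pb = 16 + 6 = 22.
New quantity: Q = 204 − 7(22) = 50.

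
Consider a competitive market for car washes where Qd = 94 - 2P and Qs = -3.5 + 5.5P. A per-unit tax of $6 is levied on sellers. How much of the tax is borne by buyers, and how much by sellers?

Pre-tax equilibrium: P* = 13, Q* = 68.
Tax on sellers shifts supply to Qs = -3.5 + 5.5(P − 6) = -36.5 + 5.5P.
94 - 2P = -36.5 + 5.5P gives buyer price Pb = 17.4; sellers receive Ps = 17.4 − 6 = 11.4.
New quantity: Q = 94 − 2(17.4) = 59.2.
Buyer burden = 17.4 − 13 = 4.4; seller burden = 13 − 11.4 = 1.6.

Buyers bear $4.4, sellers bear $1.6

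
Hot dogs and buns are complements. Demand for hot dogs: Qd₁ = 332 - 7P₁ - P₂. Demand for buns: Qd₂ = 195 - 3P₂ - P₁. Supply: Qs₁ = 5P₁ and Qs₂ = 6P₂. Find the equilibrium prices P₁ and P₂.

P₁ = 2793/107, P₂ = 2008/107

Market 1: 332 - 7P₁ - P₂ = 5P₁ → 12P₁ + P₂ = 332.
Market 2: 9P₂ + P₁ = 195.
Eliminating P₂: 9×(1) − 1×(2) gives 107P₁ = 2793, so P₁ = 2793/107.
Back-substitute into (2): P₂ = (195 − 1×2793/107) / 9 = 2008/107.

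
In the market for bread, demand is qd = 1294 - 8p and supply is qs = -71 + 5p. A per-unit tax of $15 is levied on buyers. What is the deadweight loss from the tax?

Deadweight loss = 4500/13

Pre-tax equilibrium: p* = 105, q* = 454.
Tax on buyers shifts demand to qd = 1294 − 8(p + 15) = 1174 - 8p.
1174 - 8p = -71 + 5p gives seller price ps = 1245/13; buyers pay pb = 1245/13 + 15 = 1440/13.
New quantity: q = 1294 − 8(1440/13) = 5302/13.
DWL = ½ × 15 × (454 − 5302/13) = 4500/13.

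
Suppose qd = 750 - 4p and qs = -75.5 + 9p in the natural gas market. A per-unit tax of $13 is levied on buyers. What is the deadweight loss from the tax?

Pre-tax equilibrium: p* = 63.5, q* = 496.
Tax on buyers shifts demand to qd = 750 − 4(p + 13) = 698 - 4p.
698 - 4p = -75.5 + 9p gives seller price ps = 59.5; buyers pay pb = 59.5 + 13 = 72.5.
New quantity: q = 750 − 4(72.5) = 460.
DWL = ½ × 13 × (496 − 460) = 234.

Deadweight loss = 234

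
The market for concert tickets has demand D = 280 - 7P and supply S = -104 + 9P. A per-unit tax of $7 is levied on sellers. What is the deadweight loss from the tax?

Deadweight loss = 96.46875

Pre-tax equilibrium: P* = 24, Q* = 112.
Tax on sellers shifts supply to S = -104 + 9(P − 7) = -167 + 9P.
280 - 7P = -167 + 9P gives buyer price Pb = 27.9375; sellers receive Ps = 27.9375 − 7 = 20.9375.
New quantity: Q = 280 − 7(27.9375) = 84.4375.
DWL = ½ × 7 × (112 − 84.4375) = 96.46875.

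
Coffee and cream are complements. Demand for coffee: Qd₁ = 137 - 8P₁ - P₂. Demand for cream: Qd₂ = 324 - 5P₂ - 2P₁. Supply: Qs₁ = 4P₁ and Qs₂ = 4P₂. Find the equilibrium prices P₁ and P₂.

P₁ = 909/106, P₂ = 1807/53

Market 1: 137 - 8P₁ - P₂ = 4P₁ → 12P₁ + P₂ = 137.
Market 2: 9P₂ + 2P₁ = 324.
Eliminating P₂: 9×(1) − 1×(2) gives 106P₁ = 909, so P₁ = 909/106.
Back-substitute into (2): P₂ = (324 − 2×909/106) / 9 = 1807/53.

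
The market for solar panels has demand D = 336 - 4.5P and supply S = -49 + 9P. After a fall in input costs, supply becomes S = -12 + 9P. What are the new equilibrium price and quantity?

P' = 232/9, Q' = 220

Original equilibrium: P* = 770/27, Q* = 623/3.
New equilibrium: 336 - 4.5P = -12 + 9P, so 348 = 13.5P and P' = 232/9; Q' = 336 − 4.5(232/9) = 220.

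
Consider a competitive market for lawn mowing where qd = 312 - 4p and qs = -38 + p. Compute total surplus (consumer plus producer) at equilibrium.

Total surplus = 640

Equilibrium: 312 - 4p = -38 + p gives p* = 70, q* = 32.
Demand choke price: p = 78; supply starts at p = 38.
CS = ½(78 − 70)(32) = 128; PS = ½(70 − 38)(32) = 512.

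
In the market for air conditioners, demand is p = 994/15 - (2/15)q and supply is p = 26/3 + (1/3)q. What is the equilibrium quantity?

Set the two price expressions equal: 994/15 - (2/15)q = 26/3 + (1/3)q.
57.6 = (7/15)q, so q* = 864/7.
p* = 994/15 − (2/15)(864/7) = 1046/21.

q* = 864/7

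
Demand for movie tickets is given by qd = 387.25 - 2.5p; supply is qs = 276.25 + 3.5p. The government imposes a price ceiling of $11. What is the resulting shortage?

Shortage = 45

Equilibrium price would be p* = 18.5, so the ceiling at 11 binds.
At p = 11: qd = 387.25 − 2.5(11) = 359.75, qs = 276.25 + 3.5(11) = 314.75.
Shortage = 359.75 − 314.75 = 45.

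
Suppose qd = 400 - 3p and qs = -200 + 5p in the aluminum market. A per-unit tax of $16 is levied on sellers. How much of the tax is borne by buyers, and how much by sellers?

Buyers bear $10, sellers bear $6

Pre-tax equilibrium: p* = 75, q* = 175.
Tax on sellers shifts supply to qs = -200 + 5(p − 16) = -280 + 5p.
400 - 3p = -280 + 5p gives buyer price pb = 85; sellers receive ps = 85 − 16 = 69.
New quantity: q = 400 − 3(85) = 145.
Buyer burden = 85 − 75 = 10; seller burden = 75 − 69 = 6.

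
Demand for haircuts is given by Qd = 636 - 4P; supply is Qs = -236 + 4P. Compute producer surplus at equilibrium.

Producer surplus = 5000

Equilibrium: 636 - 4P = -236 + 4P gives P* = 109, Q* = 200.
Supply starts at P = 59 (where Qs = 0).
PS = ½(109 − 59)(200) = 5000.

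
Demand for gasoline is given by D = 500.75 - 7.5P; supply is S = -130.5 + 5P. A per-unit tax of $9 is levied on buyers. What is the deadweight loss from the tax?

Pre-tax equilibrium: P* = 50.5, Q* = 122.
Tax on buyers shifts demand to D = 500.75 − 7.5(P + 9) = 433.25 - 7.5P.
433.25 - 7.5P = -130.5 + 5P gives seller price Ps = 45.1; buyers pay Pb = 45.1 + 9 = 54.1.
New quantity: Q = 500.75 − 7.5(54.1) = 95.
DWL = ½ × 9 × (122 − 95) = 121.5.

Deadweight loss = 121.5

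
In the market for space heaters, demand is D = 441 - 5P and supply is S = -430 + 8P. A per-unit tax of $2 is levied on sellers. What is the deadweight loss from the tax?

Pre-tax equilibrium: P* = 67, Q* = 106.
Tax on sellers shifts supply to S = -430 + 8(P − 2) = -446 + 8P.
441 - 5P = -446 + 8P gives buyer price Pb = 887/13; sellers receive Ps = 887/13 − 2 = 861/13.
New quantity: Q = 441 − 5(887/13) = 1298/13.
DWL = ½ × 2 × (106 − 1298/13) = 80/13.

Deadweight loss = 80/13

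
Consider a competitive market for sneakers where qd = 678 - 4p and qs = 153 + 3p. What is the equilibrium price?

p* = 75

Set qd = qs: 678 - 4p = 153 + 3p.
525 = 7p, so p* = 75.
q* = 678 − 4(75) = 378.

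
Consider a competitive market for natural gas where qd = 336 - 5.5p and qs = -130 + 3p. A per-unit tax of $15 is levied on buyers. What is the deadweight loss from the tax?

Deadweight loss = 7425/34

Pre-tax equilibrium: p* = 932/17, q* = 586/17.
Tax on buyers shifts demand to qd = 336 − 5.5(p + 15) = 253.5 - 5.5p.
253.5 - 5.5p = -130 + 3p gives seller price ps = 767/17; buyers pay pb = 767/17 + 15 = 1022/17.
New quantity: q = 336 − 5.5(1022/17) = 91/17.
DWL = ½ × 15 × (586/17 − 91/17) = 7425/34.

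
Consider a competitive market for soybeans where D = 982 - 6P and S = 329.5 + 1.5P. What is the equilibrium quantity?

Set D = S: 982 - 6P = 329.5 + 1.5P.
652.5 = 7.5P, so P* = 87.
Q* = 982 − 6(87) = 460.

Q* = 460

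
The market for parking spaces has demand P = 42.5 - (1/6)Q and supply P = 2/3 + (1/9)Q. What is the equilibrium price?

Set the two price expressions equal: 42.5 - (1/6)Q = 2/3 + (1/9)Q.
251/6 = (5/18)Q, so Q* = 150.6.
P* = 42.5 − (1/6)(150.6) = 17.4.

P* = 17.4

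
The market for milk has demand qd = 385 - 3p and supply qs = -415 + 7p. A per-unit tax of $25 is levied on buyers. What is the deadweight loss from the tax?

Pre-tax equilibrium: p* = 80, q* = 145.
Tax on buyers shifts demand to qd = 385 − 3(p + 25) = 310 - 3p.
310 - 3p = -415 + 7p gives seller price ps = 72.5; buyers pay pb = 72.5 + 25 = 97.5.
New quantity: q = 385 − 3(97.5) = 92.5.
DWL = ½ × 25 × (145 − 92.5) = 656.25.

Deadweight loss = 656.25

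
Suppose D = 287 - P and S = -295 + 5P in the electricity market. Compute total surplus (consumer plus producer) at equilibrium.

Equilibrium: 287 - P = -295 + 5P gives P* = 97, Q* = 190.
Demand choke price: P = 287; supply starts at P = 59.
CS = ½(287 − 97)(190) = 18050; PS = ½(97 − 59)(190) = 3610.

Total surplus = 21660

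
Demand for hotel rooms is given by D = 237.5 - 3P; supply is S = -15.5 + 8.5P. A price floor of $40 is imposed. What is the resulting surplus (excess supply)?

Equilibrium price would be P* = 22, so the floor at 40 binds.
At P = 40: D = 117.5, S = 324.5.
Surplus = 324.5 − 117.5 = 207.

Surplus = 207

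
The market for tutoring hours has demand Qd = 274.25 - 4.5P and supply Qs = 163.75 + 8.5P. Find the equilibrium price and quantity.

Set Qd = Qs: 274.25 - 4.5P = 163.75 + 8.5P.
110.5 = 13P, so P* = 8.5.
Q* = 274.25 − 4.5(8.5) = 236.

P* = 8.5, Q* = 236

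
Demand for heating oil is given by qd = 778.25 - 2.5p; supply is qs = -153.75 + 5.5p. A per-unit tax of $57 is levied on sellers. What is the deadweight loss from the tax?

Deadweight loss = 2792.109375

Pre-tax equilibrium: p* = 116.5, q* = 487.
Tax on sellers shifts supply to qs = -153.75 + 5.5(p − 57) = -467.25 + 5.5p.
778.25 - 2.5p = -467.25 + 5.5p gives buyer price pb = 155.6875; sellers receive ps = 155.6875 − 57 = 98.6875.
New quantity: q = 778.25 − 2.5(155.6875) = 389.03125.
DWL = ½ × 57 × (487 − 389.03125) = 2792.109375.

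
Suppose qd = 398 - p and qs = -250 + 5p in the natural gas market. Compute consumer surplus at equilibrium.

Consumer surplus = 42050

Equilibrium: 398 - p = -250 + 5p gives p* = 108, q* = 290.
Demand choke price (qd = 0): p = 398.
CS = ½(398 − 108)(290) = 42050.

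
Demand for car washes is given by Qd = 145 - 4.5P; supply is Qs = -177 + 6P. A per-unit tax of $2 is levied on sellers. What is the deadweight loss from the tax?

Pre-tax equilibrium: P* = 92/3, Q* = 7.
Tax on sellers shifts supply to Qs = -177 + 6(P − 2) = -189 + 6P.
145 - 4.5P = -189 + 6P gives buyer price Pb = 668/21; sellers receive Ps = 668/21 − 2 = 626/21.
New quantity: Q = 145 − 4.5(668/21) = 13/7.
DWL = ½ × 2 × (7 − 13/7) = 36/7.

Deadweight loss = 36/7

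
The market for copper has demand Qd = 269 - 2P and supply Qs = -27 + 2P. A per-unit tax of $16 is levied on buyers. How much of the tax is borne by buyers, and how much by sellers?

Buyers bear $8, sellers bear $8

Pre-tax equilibrium: P* = 74, Q* = 121.
Tax on buyers shifts demand to Qd = 269 − 2(P + 16) = 237 - 2P.
237 - 2P = -27 + 2P gives seller price Ps = 66; buyers pay Pb = 66 + 16 = 82.
New quantity: Q = 269 − 2(82) = 105.
Buyer burden = 82 − 74 = 8; seller burden = 74 − 66 = 8.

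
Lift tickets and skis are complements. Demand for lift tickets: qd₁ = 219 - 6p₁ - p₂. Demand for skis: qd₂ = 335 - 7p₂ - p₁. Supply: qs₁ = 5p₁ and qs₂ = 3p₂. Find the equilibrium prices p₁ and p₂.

Market 1: 219 - 6p₁ - p₂ = 5p₁ → 11p₁ + p₂ = 219.
Market 2: 10p₂ + p₁ = 335.
Eliminating p₂: 10×(1) − 1×(2) gives 109p₁ = 1855, so p₁ = 1855/109.
Back-substitute into (2): p₂ = (335 − 1×1855/109) / 10 = 3466/109.

p₁ = 1855/109, p₂ = 3466/109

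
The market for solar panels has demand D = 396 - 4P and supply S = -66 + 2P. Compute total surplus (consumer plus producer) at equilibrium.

Total surplus = 2904

Equilibrium: 396 - 4P = -66 + 2P gives P* = 77, Q* = 88.
Demand choke price: P = 99; supply starts at P = 33.
CS = ½(99 − 77)(88) = 968; PS = ½(77 − 33)(88) = 1936.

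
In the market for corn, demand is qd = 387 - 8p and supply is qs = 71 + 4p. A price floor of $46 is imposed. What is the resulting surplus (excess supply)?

Equilibrium price would be p* = 79/3, so the floor at 46 binds.
At p = 46: qd = 19, qs = 255.
Surplus = 255 − 19 = 236.

Surplus = 236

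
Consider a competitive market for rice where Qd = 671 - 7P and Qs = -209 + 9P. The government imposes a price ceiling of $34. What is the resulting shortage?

Equilibrium price would be P* = 55, so the ceiling at 34 binds.
At P = 34: Qd = 671 − 7(34) = 433, Qs = -209 + 9(34) = 97.
Shortage = 433 − 97 = 336.

Shortage = 336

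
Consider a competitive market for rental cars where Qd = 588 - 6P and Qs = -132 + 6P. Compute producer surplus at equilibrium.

Equilibrium: 588 - 6P = -132 + 6P gives P* = 60, Q* = 228.
Supply starts at P = 22 (where Qs = 0).
PS = ½(60 − 22)(228) = 4332.

Producer surplus = 4332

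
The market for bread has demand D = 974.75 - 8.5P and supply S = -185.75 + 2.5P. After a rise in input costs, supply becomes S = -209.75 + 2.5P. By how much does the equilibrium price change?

Original equilibrium: P* = 105.5, Q* = 78.
New equilibrium: 974.75 - 8.5P = -209.75 + 2.5P, so 1184.5 = 11P and P' = 2369/22; Q' = 974.75 − 8.5(2369/22) = 654/11.
Change in price: 2369/22 − 105.5 = 24/11.

ΔP = 24/11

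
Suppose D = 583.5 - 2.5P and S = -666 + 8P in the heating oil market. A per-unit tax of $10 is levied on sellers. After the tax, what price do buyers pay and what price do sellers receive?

Pre-tax equilibrium: P* = 119, Q* = 286.
Tax on sellers shifts supply to S = -666 + 8(P − 10) = -746 + 8P.
583.5 - 2.5P = -746 + 8P gives buyer price Pb = 2659/21; sellers receive Ps = 2659/21 − 10 = 2449/21.
New quantity: Q = 583.5 − 2.5(2659/21) = 5606/21.

Buyers pay 2659/21, sellers receive 2449/21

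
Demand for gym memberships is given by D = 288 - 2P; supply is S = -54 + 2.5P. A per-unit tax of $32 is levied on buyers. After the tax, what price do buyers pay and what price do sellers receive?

Pre-tax equilibrium: P* = 76, Q* = 136.
Tax on buyers shifts demand to D = 288 − 2(P + 32) = 224 - 2P.
224 - 2P = -54 + 2.5P gives seller price Ps = 556/9; buyers pay Pb = 556/9 + 32 = 844/9.
New quantity: Q = 288 − 2(844/9) = 904/9.

Buyers pay 844/9, sellers receive 556/9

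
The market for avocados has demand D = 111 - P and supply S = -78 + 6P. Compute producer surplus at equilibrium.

Producer surplus = 588

Equilibrium: 111 - P = -78 + 6P gives P* = 27, Q* = 84.
Supply starts at P = 13 (where S = 0).
PS = ½(27 − 13)(84) = 588.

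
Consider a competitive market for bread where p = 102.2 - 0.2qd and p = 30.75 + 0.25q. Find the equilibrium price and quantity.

p* = 634/9, q* = 1429/9

Set the two price expressions equal: 102.2 - 0.2q = 30.75 + 0.25q.
71.45 = 0.45q, so q* = 1429/9.
p* = 102.2 − (0.2)(1429/9) = 634/9.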